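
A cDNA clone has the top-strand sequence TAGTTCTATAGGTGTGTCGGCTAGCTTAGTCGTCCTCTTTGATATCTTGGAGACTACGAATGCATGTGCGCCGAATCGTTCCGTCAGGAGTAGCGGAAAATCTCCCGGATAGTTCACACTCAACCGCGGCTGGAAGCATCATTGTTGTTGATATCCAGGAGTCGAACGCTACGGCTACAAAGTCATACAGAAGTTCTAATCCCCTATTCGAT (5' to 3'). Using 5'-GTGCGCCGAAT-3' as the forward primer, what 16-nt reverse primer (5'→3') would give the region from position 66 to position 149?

5'-AACAACAATGATGCTT-3'

The product's 3' end on the top strand is position 149.
The reverse primer anneals to the top strand over positions 134–149, i.e. to AAGCATCATTGTTGTT.
Its sequence written 5'→3' is the reverse complement: AACAACAATGATGCTT.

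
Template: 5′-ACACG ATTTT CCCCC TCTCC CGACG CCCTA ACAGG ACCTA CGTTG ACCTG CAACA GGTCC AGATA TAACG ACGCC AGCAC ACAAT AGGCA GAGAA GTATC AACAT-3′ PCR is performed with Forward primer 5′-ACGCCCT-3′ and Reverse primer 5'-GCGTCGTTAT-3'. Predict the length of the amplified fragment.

Forward primer ACGCCCT is found on the top strand at positions 23–29.
Taking the reverse complement of GCGTCGTTAT gives ATAACGACGC, found at positions 65–74 on the template; the primer anneals here to the top strand with its 3' end pointing upstream.
Product length = (reverse-primer end) − (forward-primer start) + 1 = 74 − 23 + 1 = 52 bp.

52 bp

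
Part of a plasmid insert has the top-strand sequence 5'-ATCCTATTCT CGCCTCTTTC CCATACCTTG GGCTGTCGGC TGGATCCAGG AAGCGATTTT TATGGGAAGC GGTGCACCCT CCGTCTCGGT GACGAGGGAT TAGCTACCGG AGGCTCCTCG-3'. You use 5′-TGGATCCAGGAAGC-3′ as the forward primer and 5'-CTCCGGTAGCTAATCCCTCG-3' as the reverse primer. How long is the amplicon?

72 bp

Scanning the template, TGGATCCAGGAAGC occurs at positions 41–54; this primer anneals to the bottom strand there with its 3' end pointing downstream.
Reverse complement of the reverse primer: CGAGGGATTAGCTACCGGAG. This occurs on the top strand at positions 93–112.
Product length = (reverse-primer end) − (forward-primer start) + 1 = 112 − 41 + 1 = 72 bp.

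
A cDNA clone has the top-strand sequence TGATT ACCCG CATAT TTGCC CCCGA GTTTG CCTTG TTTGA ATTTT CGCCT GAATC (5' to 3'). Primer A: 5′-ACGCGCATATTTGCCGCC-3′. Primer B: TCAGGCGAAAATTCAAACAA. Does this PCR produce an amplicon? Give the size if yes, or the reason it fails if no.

No product — primer A has no binding site in the template.

Primer A (ACGCGCATATTTGCCGCC) does not match the top strand, and its reverse complement GGCGGCAAATATGCGCGT does not match either.
With no annealing site for primer A, no amplification occurs.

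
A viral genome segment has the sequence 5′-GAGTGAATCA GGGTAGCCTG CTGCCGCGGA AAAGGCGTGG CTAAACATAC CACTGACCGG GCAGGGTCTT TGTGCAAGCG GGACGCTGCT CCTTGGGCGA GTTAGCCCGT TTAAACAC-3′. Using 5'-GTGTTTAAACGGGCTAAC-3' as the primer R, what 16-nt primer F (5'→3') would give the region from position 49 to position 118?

5'-ACCACTGACCGGGCAG-3'

The reverse primer's reverse complement GTTAGCCCGTTTAAACAC matches the template at positions 101–118; the product starts at position 49.
The forward primer is identical to the top strand over positions 49–64: ACCACTGACCGGGCAG.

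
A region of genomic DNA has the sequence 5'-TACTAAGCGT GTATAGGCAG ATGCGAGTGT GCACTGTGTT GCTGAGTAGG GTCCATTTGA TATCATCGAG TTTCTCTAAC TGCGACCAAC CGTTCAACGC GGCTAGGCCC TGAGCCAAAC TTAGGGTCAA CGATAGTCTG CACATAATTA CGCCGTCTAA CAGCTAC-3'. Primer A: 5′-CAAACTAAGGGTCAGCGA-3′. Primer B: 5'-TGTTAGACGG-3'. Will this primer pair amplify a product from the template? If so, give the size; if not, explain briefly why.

No product — primer A has no binding site in the template.

Primer A (CAAACTAAGGGTCAGCGA) does not match the top strand, and its reverse complement TCGCTGACCCTTAGTTTG does not match either.
With no annealing site for primer A, no amplification occurs.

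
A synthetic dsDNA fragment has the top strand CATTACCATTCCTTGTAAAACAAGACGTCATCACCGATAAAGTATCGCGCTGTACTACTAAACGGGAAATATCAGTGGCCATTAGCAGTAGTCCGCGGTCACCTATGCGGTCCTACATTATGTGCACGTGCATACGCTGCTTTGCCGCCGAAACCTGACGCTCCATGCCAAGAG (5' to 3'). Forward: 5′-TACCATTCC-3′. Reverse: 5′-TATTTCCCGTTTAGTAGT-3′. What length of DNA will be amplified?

Forward primer TACCATTCC is found on the top strand at positions 4–12.
Reverse complement of the reverse primer: ACTACTAAACGGGAAATA. This occurs on the top strand at positions 54–71.
The product runs from position 4 to position 71, so its length is 71 − 4 + 1 = 68 bp.

68 bp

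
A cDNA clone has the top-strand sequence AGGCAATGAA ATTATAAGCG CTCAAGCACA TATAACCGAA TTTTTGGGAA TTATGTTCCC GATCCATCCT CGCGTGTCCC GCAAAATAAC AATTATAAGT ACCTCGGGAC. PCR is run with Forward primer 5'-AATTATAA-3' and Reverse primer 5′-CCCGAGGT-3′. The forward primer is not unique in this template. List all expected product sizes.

99 bp, 18 bp

The forward primer AATTATAA matches the top strand at positions 10–17, 91–98.
The reverse primer's reverse complement is ACCTCGGG, matching at positions 101–108.
Each forward site pairs with the reverse site to give a product ending at position 108: sizes 99, 18 bp.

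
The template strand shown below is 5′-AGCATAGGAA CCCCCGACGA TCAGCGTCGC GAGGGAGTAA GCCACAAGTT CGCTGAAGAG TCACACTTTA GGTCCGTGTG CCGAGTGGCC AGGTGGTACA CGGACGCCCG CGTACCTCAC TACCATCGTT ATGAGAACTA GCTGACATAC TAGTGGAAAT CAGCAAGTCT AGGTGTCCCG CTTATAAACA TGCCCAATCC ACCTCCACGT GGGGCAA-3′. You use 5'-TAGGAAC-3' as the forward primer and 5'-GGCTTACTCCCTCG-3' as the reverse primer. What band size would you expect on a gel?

The forward primer matches the template at positions 5–11.
Reverse complement of the reverse primer: CGAGGGAGTAAGCC. This occurs on the top strand at positions 30–43.
The product runs from position 5 to position 43, so its length is 43 − 5 + 1 = 39 bp.

39 bp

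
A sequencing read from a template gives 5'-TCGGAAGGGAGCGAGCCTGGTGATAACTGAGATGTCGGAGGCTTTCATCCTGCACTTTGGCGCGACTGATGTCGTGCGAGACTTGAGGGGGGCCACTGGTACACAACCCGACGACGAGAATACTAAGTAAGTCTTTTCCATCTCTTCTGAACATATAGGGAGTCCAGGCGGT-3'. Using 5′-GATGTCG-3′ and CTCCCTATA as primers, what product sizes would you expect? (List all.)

The forward primer GATGTCG matches the top strand at positions 31–37, 68–74.
The reverse primer's reverse complement is TATAGGGAG, matching at positions 154–162.
Each forward site pairs with the reverse site to give a product ending at position 162: sizes 132, 95 bp.

132 bp, 95 bp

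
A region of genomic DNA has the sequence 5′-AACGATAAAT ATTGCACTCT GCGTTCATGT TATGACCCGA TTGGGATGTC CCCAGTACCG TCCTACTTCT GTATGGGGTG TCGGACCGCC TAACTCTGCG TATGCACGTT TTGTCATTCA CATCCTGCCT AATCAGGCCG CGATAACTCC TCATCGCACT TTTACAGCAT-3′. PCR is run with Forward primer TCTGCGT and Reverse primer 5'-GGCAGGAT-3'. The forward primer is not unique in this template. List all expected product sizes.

112 bp, 35 bp

The forward primer TCTGCGT matches the top strand at positions 18–24, 95–101.
The reverse primer's reverse complement is ATCCTGCC, matching at positions 122–129.
Each forward site pairs with the reverse site to give a product ending at position 129: sizes 112, 35 bp.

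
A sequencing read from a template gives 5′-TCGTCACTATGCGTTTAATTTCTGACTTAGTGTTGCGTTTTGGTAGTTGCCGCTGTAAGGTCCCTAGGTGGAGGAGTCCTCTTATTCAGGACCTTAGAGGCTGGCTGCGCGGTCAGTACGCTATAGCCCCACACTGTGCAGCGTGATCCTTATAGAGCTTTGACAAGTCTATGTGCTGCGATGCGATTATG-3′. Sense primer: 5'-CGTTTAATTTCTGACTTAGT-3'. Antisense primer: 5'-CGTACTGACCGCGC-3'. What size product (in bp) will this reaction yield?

109 bp

Scanning the template, CGTTTAATTTCTGACTTAGT occurs at positions 12–31; this primer anneals to the bottom strand there with its 3' end pointing downstream.
Taking the reverse complement of CGTACTGACCGCGC gives GCGCGGTCAGTACG, found at positions 107–120 on the template; the primer anneals here to the top strand with its 3' end pointing upstream.
Amplicon spans positions 12–120: 109 bp.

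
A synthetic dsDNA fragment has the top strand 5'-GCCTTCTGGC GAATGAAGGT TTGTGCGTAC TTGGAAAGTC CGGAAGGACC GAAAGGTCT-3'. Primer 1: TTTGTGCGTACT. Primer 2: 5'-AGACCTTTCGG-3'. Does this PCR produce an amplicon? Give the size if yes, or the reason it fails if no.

Primer 1 (TTTGTGCGTACT) matches the top strand at positions 20–31; it acts as a forward primer.
Primer 2's reverse complement is CCGAAAGGTCT, matching the top strand at positions 49–59; it acts as a reverse primer.
The 3' ends face each other across positions 20–59, giving a 40 bp product.

Yes — a 40 bp product.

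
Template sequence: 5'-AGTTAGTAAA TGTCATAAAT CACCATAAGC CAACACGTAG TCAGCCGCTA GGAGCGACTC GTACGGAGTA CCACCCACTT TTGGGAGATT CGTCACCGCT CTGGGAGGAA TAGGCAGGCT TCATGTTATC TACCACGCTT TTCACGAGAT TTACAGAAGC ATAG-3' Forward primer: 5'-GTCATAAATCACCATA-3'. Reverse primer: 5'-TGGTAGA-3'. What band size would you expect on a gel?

Scanning the template, GTCATAAATCACCATA occurs at positions 12–27; this primer anneals to the bottom strand there with its 3' end pointing downstream.
Taking the reverse complement of TGGTAGA gives TCTACCA, found at positions 129–135 on the template; the primer anneals here to the top strand with its 3' end pointing upstream.
The product runs from position 12 to position 135, so its length is 135 − 12 + 1 = 124 bp.

124 bp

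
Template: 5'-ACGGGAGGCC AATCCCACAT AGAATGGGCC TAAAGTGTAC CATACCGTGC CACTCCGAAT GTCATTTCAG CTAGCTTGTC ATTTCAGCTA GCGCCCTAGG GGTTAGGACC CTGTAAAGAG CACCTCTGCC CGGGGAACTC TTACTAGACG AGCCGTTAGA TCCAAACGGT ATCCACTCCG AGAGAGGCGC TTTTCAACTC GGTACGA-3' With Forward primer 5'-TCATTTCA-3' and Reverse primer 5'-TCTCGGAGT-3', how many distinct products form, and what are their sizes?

Two products: 122 bp, 105 bp

The forward primer TCATTTCA matches the top strand at positions 62–69, 79–86.
The reverse primer's reverse complement is ACTCCGAGA, matching at positions 175–183.
Each forward site pairs with the reverse site to give a product ending at position 183: sizes 122, 105 bp.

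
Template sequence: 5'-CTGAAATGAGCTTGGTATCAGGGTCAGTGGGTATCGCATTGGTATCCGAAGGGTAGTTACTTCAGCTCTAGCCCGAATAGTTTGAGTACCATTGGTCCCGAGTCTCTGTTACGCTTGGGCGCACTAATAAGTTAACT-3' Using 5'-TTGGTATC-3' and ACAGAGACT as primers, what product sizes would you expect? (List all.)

98 bp, 71 bp

The forward primer TTGGTATC matches the top strand at positions 12–19, 39–46.
The reverse primer's reverse complement is AGTCTCTGT, matching at positions 101–109.
Each forward site pairs with the reverse site to give a product ending at position 109: sizes 98, 71 bp.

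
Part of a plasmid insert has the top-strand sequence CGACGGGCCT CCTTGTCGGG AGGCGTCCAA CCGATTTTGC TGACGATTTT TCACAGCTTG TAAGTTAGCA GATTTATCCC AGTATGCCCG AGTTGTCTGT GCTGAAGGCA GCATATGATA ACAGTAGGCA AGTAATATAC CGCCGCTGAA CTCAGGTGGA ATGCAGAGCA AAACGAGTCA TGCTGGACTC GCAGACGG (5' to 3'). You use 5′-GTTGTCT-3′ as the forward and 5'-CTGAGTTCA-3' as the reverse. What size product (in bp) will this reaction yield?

64 bp

Forward primer GTTGTCT is found on the top strand at positions 92–98.
Reverse complement of the reverse primer: TGAACTCAG. This occurs on the top strand at positions 147–155.
Amplicon spans positions 92–155: 64 bp.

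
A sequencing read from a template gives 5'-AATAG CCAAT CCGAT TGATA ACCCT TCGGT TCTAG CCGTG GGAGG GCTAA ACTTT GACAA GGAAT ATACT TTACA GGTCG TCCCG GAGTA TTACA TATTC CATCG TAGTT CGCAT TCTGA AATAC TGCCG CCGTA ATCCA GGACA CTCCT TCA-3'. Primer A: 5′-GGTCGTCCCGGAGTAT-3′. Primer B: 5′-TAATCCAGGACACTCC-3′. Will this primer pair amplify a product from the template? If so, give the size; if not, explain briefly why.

No product — both primers anneal to the same strand and extend in the same direction.

Primer A (GGTCGTCCCGGAGTAT) matches the top strand at positions 76–91 (3' end points downstream).
Primer B (TAATCCAGGACACTCC) also matches the top strand directly, at positions 134–149 — its reverse complement GGAGTGTCCTGGATTA is not present.
Both primers anneal to the bottom strand with 3' ends pointing the same way, so neither can prime synthesis back toward the other.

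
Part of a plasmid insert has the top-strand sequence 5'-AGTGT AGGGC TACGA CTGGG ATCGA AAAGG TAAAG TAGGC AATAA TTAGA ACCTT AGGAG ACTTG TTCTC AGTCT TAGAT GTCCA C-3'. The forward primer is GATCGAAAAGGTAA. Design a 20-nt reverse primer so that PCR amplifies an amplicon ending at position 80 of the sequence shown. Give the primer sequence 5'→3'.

5'-ATCTAAGACTGAGAACAAGT-3'

The forward primer binds at positions 20–33; the product's 3' end on the top strand is position 80.
The reverse primer anneals to the top strand over positions 61–80, i.e. to ACTTGTTCTCAGTCTTAGAT.
Its sequence written 5'→3' is the reverse complement: ATCTAAGACTGAGAACAAGT.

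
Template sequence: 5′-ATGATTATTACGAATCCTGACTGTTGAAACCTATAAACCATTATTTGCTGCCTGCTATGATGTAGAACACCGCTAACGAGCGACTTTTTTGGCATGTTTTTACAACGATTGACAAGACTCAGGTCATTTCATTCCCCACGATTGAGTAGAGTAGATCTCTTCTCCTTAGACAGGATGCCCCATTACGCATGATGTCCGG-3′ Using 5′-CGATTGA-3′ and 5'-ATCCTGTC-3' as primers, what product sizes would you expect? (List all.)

The forward primer CGATTGA matches the top strand at positions 106–112, 139–145.
The reverse primer's reverse complement is GACAGGAT, matching at positions 169–176.
Each forward site pairs with the reverse site to give a product ending at position 176: sizes 71, 38 bp.

71 bp, 38 bp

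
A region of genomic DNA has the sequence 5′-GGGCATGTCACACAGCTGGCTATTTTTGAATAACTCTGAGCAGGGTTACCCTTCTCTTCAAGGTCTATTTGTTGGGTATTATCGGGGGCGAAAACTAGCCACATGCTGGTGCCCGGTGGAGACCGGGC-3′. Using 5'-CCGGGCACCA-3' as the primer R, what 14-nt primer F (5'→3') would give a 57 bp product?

5'-AAGGTCTATTTGTT-3'

The reverse primer's reverse complement TGGTGCCCGG matches the template at positions 107–116, so the product ends at position 116.
A 57 bp product then starts at position 116 − 57 + 1 = 60.
The forward primer is identical to the top strand there: AAGGTCTATTTGTT.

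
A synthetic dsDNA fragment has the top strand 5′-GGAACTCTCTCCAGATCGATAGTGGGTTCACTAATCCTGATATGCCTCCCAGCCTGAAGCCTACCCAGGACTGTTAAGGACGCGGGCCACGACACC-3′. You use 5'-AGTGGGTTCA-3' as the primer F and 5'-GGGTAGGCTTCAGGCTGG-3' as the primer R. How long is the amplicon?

Scanning the template, AGTGGGTTCA occurs at positions 21–30; this primer anneals to the bottom strand there with its 3' end pointing downstream.
Reverse complement of the reverse primer: CCAGCCTGAAGCCTACCC. This occurs on the top strand at positions 49–66.
The product runs from position 21 to position 66, so its length is 66 − 21 + 1 = 46 bp.

46 bp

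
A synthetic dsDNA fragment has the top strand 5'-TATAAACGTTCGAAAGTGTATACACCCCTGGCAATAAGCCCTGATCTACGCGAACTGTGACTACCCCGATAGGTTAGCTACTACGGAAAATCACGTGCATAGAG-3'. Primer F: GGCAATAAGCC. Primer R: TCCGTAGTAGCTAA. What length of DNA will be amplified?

58 bp

Forward primer GGCAATAAGCC is found on the top strand at positions 30–40.
The reverse primer's reverse complement is TTAGCTACTACGGA, which matches the template at positions 74–87.
Product length = (reverse-primer end) − (forward-primer start) + 1 = 87 − 30 + 1 = 58 bp.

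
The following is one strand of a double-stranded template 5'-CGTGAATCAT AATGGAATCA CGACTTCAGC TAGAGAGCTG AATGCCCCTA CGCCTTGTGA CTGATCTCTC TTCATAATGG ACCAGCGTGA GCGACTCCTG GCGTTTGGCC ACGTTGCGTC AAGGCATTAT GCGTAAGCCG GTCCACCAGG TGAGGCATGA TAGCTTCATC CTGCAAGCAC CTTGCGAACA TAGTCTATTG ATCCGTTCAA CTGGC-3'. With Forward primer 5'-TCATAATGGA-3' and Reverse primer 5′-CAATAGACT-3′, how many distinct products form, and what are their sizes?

The forward primer TCATAATGGA matches the top strand at positions 7–16, 72–81.
The reverse primer's reverse complement is AGTCTATTG, matching at positions 192–200.
Each forward site pairs with the reverse site to give a product ending at position 200: sizes 194, 129 bp.

Two products: 194 bp, 129 bp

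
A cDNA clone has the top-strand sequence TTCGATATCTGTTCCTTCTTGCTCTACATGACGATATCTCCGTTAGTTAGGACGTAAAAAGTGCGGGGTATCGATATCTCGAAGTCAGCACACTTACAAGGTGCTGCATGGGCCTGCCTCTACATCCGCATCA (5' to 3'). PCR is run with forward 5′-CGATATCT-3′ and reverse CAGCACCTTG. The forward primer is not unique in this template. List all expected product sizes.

104 bp, 75 bp, 35 bp

The forward primer CGATATCT matches the top strand at positions 3–10, 32–39, 72–79.
The reverse primer's reverse complement is CAAGGTGCTG, matching at positions 97–106.
Each forward site pairs with the reverse site to give a product ending at position 106: sizes 104, 75, 35 bp.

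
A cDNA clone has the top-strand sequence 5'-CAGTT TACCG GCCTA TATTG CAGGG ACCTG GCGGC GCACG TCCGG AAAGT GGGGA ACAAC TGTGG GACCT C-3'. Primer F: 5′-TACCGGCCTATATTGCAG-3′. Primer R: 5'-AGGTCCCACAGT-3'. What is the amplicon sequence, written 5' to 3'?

The forward primer matches the template at positions 6–23.
The reverse primer's reverse complement is ACTGTGGGACCT, which matches the template at positions 59–70.
The product is the template from position 6 through 70 (65 bp).

5'-TACCGGCCTATATTGCAGGGACCTGGCGGCGCACGTCCGGAAAGTGGGGAACAACTGTGGGACCT-3'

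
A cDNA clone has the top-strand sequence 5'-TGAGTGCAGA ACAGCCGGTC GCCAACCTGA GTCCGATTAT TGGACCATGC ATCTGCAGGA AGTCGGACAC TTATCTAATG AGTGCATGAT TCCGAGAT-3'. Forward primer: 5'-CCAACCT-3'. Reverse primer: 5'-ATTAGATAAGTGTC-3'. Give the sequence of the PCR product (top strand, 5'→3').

Scanning the template, CCAACCT occurs at positions 22–28; this primer anneals to the bottom strand there with its 3' end pointing downstream.
Reverse complement of the reverse primer: GACACTTATCTAAT. This occurs on the top strand at positions 66–79.
The product is the template from position 22 through 79 (58 bp).

5'-CCAACCTGAGTCCGATTATTGGACCATGCATCTGCAGGAAGTCGGACACTTATCTAAT-3'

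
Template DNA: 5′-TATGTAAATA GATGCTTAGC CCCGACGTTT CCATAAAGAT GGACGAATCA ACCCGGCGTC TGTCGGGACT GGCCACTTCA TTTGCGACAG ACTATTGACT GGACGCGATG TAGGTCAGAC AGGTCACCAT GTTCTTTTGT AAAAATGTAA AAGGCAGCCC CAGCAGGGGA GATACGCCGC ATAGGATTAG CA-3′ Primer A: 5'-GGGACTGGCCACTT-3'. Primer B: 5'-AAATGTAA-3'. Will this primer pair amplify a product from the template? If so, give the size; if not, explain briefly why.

No product — both primers anneal to the same strand and extend in the same direction.

Primer A (GGGACTGGCCACTT) matches the top strand at positions 65–78 (3' end points downstream).
Primer B (AAATGTAA) also matches the top strand directly, at positions 143–150 — its reverse complement TTACATTT is not present.
Both primers anneal to the bottom strand with 3' ends pointing the same way, so neither can prime synthesis back toward the other.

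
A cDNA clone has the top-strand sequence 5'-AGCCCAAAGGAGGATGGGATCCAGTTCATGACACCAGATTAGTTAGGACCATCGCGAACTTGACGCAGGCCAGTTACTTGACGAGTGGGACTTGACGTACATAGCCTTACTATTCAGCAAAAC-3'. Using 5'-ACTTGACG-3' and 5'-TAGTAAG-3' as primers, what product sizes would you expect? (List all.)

55 bp, 37 bp, 23 bp

The forward primer ACTTGACG matches the top strand at positions 58–65, 76–83, 90–97.
The reverse primer's reverse complement is CTTACTA, matching at positions 106–112.
Each forward site pairs with the reverse site to give a product ending at position 112: sizes 55, 37, 23 bp.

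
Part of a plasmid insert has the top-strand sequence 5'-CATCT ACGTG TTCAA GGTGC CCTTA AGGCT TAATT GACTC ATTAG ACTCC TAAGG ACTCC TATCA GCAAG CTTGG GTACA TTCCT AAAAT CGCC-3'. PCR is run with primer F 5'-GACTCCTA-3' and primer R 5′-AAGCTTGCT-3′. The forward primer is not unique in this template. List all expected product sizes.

29 bp, 19 bp

The forward primer GACTCCTA matches the top strand at positions 45–52, 55–62.
The reverse primer's reverse complement is AGCAAGCTT, matching at positions 65–73.
Each forward site pairs with the reverse site to give a product ending at position 73: sizes 29, 19 bp.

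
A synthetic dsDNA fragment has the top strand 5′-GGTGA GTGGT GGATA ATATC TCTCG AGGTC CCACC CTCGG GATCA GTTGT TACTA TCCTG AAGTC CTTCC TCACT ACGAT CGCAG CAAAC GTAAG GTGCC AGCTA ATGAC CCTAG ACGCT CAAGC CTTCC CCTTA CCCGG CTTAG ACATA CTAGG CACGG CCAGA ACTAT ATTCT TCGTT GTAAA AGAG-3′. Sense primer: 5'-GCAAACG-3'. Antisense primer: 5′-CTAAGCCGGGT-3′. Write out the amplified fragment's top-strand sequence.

Scanning the template, GCAAACG occurs at positions 85–91; this primer anneals to the bottom strand there with its 3' end pointing downstream.
Reverse complement of the reverse primer: ACCCGGCTTAG. This occurs on the top strand at positions 135–145.
The product is the template from position 85 through 145 (61 bp).

5'-GCAAACGTAAGGTGCCAGCTAATGACCCTAGACGCTCAAGCCTTCCCCTTACCCGGCTTAG-3'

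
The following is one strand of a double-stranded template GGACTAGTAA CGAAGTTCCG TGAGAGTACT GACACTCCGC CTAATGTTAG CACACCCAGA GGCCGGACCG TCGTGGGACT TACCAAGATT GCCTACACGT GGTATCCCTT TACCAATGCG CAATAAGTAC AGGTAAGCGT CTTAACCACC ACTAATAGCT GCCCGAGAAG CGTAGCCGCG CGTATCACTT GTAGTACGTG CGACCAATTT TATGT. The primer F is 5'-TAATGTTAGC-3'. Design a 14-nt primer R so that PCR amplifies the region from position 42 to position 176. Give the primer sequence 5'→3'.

5'-GCTACGCTTCTCGG-3'

The product's 3' end on the top strand is position 176.
The reverse primer anneals to the top strand over positions 163–176, i.e. to CCGAGAAGCGTAGC.
Its sequence written 5'→3' is the reverse complement: GCTACGCTTCTCGG.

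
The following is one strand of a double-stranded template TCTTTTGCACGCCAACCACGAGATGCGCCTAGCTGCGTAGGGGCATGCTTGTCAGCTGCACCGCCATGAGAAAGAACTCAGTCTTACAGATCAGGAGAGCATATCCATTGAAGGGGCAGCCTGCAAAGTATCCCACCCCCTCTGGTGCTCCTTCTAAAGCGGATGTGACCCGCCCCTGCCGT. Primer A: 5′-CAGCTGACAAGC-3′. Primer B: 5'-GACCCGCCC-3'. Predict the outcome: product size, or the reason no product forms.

Primer A (CAGCTGACAAGC) has reverse complement GCTTGTCAGCTG, which matches the top strand at positions 47–58; primer A anneals to the top strand there with its 3' end pointing upstream toward position 47.
Primer B (GACCCGCCC) matches the top strand directly at positions 167–175; it anneals to the bottom strand with its 3' end pointing downstream toward position 175.
The 3' ends diverge (primer A extends toward position 1, primer B toward position 182), so the primers never converge on a shared product.

No product — the primers' 3' ends point away from each other.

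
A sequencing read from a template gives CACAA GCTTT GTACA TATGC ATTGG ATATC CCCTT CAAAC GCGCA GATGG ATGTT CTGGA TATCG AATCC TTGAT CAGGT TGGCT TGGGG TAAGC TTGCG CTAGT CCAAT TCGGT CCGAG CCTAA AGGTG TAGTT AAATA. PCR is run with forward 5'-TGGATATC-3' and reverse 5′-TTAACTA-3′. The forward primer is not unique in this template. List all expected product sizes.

The forward primer TGGATATC matches the top strand at positions 23–30, 57–64.
The reverse primer's reverse complement is TAGTTAA, matching at positions 131–137.
Each forward site pairs with the reverse site to give a product ending at position 137: sizes 115, 81 bp.

115 bp, 81 bp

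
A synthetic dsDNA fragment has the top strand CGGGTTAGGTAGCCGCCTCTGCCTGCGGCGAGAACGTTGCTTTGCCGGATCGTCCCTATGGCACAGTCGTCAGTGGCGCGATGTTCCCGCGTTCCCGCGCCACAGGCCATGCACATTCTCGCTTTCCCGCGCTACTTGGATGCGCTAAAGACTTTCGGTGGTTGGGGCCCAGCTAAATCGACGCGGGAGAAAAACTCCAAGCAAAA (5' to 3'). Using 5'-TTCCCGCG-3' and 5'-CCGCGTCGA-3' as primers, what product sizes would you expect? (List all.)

103 bp, 95 bp, 63 bp

The forward primer TTCCCGCG matches the top strand at positions 84–91, 92–99, 124–131.
The reverse primer's reverse complement is TCGACGCGG, matching at positions 178–186.
Each forward site pairs with the reverse site to give a product ending at position 186: sizes 103, 95, 63 bp.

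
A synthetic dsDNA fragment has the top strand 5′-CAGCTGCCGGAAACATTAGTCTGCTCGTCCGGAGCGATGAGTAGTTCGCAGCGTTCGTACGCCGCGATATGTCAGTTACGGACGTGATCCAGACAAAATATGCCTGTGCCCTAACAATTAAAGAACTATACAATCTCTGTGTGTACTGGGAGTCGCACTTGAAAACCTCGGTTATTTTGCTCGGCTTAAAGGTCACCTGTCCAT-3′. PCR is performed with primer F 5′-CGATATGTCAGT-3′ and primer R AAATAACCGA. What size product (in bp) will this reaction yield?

Forward primer CGATATGTCAGT is found on the top strand at positions 65–76.
The reverse primer's reverse complement is TCGGTTATTT, which matches the template at positions 168–177.
Amplicon spans positions 65–177: 113 bp.

113 bp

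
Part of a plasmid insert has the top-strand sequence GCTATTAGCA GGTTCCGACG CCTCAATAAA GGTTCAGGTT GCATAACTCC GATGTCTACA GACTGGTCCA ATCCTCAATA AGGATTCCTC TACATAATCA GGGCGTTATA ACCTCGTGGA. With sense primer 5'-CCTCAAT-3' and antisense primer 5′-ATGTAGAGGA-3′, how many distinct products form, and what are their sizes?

Two products: 75 bp, 23 bp

The forward primer CCTCAAT matches the top strand at positions 21–27, 73–79.
The reverse primer's reverse complement is TCCTCTACAT, matching at positions 86–95.
Each forward site pairs with the reverse site to give a product ending at position 95: sizes 75, 23 bp.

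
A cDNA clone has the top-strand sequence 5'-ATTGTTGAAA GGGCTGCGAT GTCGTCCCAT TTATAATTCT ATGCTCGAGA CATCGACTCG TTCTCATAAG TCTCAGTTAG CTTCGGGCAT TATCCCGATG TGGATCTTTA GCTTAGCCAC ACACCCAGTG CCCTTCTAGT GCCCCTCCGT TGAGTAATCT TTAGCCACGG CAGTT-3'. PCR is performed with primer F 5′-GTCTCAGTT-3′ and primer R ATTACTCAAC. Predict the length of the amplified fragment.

89 bp

Forward primer GTCTCAGTT is found on the top strand at positions 70–78.
Reverse complement of the reverse primer: GTTGAGTAAT. This occurs on the top strand at positions 149–158.
Amplicon spans positions 70–158: 89 bp.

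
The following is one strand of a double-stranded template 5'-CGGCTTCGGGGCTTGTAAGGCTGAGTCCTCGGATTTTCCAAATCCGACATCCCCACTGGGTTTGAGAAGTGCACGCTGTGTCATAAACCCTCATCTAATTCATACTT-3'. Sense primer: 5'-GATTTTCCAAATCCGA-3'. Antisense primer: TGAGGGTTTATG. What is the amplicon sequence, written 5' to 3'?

Forward primer GATTTTCCAAATCCGA is found on the top strand at positions 32–47.
Taking the reverse complement of TGAGGGTTTATG gives CATAAACCCTCA, found at positions 82–93 on the template; the primer anneals here to the top strand with its 3' end pointing upstream.
The product is the template from position 32 through 93 (62 bp).

5'-GATTTTCCAAATCCGACATCCCCACTGGGTTTGAGAAGTGCACGCTGTGTCATAAACCCTCA-3'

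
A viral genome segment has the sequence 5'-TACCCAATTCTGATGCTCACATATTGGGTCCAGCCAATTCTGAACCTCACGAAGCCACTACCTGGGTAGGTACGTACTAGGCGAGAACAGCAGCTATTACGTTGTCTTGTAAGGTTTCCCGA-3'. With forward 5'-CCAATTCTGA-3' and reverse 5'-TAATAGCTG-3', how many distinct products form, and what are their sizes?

Two products: 96 bp, 66 bp

The forward primer CCAATTCTGA matches the top strand at positions 4–13, 34–43.
The reverse primer's reverse complement is CAGCTATTA, matching at positions 91–99.
Each forward site pairs with the reverse site to give a product ending at position 99: sizes 96, 66 bp.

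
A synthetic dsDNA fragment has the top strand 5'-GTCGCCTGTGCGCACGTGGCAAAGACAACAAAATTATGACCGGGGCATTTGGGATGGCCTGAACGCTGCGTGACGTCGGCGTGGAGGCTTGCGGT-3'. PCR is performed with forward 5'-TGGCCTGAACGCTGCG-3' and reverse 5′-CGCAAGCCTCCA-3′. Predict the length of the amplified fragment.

Scanning the template, TGGCCTGAACGCTGCG occurs at positions 55–70; this primer anneals to the bottom strand there with its 3' end pointing downstream.
Reverse complement of the reverse primer: TGGAGGCTTGCG. This occurs on the top strand at positions 82–93.
Product length = (reverse-primer end) − (forward-primer start) + 1 = 93 − 55 + 1 = 39 bp.

39 bp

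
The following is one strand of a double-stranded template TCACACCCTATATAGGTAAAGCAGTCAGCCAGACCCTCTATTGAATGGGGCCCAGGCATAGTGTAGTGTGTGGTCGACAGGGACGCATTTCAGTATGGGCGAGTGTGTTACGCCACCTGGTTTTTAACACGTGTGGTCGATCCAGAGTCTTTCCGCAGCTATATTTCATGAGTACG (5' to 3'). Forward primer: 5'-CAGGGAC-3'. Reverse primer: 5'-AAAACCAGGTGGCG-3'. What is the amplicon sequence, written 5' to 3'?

5'-CAGGGACGCATTTCAGTATGGGCGAGTGTGTTACGCCACCTGGTTTT-3'

The forward primer matches the template at positions 78–84.
The reverse primer's reverse complement is CGCCACCTGGTTTT, which matches the template at positions 111–124.
The product is the template from position 78 through 124 (47 bp).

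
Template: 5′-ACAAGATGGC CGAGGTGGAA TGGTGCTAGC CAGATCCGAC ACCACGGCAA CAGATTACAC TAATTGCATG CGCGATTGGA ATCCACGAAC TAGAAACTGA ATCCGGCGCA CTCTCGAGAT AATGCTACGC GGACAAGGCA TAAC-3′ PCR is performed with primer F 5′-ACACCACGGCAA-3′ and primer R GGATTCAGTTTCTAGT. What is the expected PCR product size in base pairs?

66 bp

Forward primer ACACCACGGCAA is found on the top strand at positions 39–50.
Taking the reverse complement of GGATTCAGTTTCTAGT gives ACTAGAAACTGAATCC, found at positions 89–104 on the template; the primer anneals here to the top strand with its 3' end pointing upstream.
Amplicon spans positions 39–104: 66 bp.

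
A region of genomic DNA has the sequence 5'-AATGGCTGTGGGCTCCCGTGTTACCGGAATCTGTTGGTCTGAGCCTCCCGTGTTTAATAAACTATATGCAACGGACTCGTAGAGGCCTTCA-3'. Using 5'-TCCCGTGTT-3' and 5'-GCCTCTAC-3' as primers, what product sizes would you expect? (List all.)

73 bp, 41 bp

The forward primer TCCCGTGTT matches the top strand at positions 14–22, 46–54.
The reverse primer's reverse complement is GTAGAGGC, matching at positions 79–86.
Each forward site pairs with the reverse site to give a product ending at position 86: sizes 73, 41 bp.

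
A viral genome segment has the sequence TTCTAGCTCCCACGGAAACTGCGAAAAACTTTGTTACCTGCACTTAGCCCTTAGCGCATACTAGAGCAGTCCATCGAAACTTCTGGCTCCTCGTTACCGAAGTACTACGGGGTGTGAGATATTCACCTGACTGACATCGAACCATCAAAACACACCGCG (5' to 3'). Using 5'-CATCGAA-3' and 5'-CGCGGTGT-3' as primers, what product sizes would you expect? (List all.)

The forward primer CATCGAA matches the top strand at positions 72–78, 135–141.
The reverse primer's reverse complement is ACACCGCG, matching at positions 152–159.
Each forward site pairs with the reverse site to give a product ending at position 159: sizes 88, 25 bp.

88 bp, 25 bp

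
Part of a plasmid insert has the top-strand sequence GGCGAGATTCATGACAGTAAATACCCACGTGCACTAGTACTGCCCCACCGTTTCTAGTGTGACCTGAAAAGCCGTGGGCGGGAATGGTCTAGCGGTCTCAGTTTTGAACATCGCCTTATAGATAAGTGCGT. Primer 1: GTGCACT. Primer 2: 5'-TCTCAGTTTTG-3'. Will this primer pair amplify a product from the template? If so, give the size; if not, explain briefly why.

No product — both primers anneal to the same strand and extend in the same direction.

Primer 1 (GTGCACT) matches the top strand at positions 29–35 (3' end points downstream).
Primer 2 (TCTCAGTTTTG) also matches the top strand directly, at positions 96–106 — its reverse complement CAAAACTGAGA is not present.
Both primers anneal to the bottom strand with 3' ends pointing the same way, so neither can prime synthesis back toward the other.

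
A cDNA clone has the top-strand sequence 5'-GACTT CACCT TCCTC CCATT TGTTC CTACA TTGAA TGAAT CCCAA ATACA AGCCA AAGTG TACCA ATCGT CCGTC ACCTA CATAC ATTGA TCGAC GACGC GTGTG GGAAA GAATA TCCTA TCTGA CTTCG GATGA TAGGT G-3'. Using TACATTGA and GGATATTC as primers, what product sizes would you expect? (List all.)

The forward primer TACATTGA matches the top strand at positions 27–34, 83–90.
The reverse primer's reverse complement is GAATATCC, matching at positions 111–118.
Each forward site pairs with the reverse site to give a product ending at position 118: sizes 92, 36 bp.

92 bp, 36 bp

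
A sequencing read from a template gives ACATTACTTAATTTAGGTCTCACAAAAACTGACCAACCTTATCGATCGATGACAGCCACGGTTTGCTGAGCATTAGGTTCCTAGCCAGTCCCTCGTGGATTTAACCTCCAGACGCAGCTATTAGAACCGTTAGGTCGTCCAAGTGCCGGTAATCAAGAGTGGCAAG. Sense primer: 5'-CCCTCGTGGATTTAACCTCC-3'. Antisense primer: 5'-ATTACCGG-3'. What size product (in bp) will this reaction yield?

Forward primer CCCTCGTGGATTTAACCTCC is found on the top strand at positions 90–109.
The reverse primer's reverse complement is CCGGTAAT, which matches the template at positions 146–153.
The product runs from position 90 to position 153, so its length is 153 − 90 + 1 = 64 bp.

64 bp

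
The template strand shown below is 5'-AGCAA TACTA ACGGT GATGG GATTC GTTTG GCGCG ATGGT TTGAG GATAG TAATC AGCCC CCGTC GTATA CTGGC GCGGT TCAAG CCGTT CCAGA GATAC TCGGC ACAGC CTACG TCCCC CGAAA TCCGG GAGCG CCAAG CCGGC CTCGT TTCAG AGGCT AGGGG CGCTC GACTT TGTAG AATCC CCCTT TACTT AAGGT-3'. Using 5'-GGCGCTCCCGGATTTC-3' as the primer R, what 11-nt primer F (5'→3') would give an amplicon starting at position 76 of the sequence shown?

5'-GCGGTTCAAGC-3'

The reverse primer's reverse complement GAAATCCGGGAGCGCC matches the template at positions 122–137; the product starts at position 76.
The forward primer is identical to the top strand over positions 76–86: GCGGTTCAAGC.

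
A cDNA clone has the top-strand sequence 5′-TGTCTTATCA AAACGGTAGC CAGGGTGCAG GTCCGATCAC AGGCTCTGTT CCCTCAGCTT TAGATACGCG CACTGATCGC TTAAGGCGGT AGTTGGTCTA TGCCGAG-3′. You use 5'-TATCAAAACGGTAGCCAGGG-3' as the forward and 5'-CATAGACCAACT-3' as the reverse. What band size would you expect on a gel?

The forward primer matches the template at positions 6–25.
Reverse complement of the reverse primer: AGTTGGTCTATG. This occurs on the top strand at positions 91–102.
Amplicon spans positions 6–102: 97 bp.

97 bp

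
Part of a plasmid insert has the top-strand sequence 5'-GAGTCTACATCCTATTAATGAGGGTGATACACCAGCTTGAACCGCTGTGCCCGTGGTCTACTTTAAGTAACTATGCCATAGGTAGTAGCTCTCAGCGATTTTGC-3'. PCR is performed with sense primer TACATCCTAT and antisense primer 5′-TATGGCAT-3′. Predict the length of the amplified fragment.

Scanning the template, TACATCCTAT occurs at positions 6–15; this primer anneals to the bottom strand there with its 3' end pointing downstream.
Reverse complement of the reverse primer: ATGCCATA. This occurs on the top strand at positions 73–80.
Product length = (reverse-primer end) − (forward-primer start) + 1 = 80 − 6 + 1 = 75 bp.

75 bp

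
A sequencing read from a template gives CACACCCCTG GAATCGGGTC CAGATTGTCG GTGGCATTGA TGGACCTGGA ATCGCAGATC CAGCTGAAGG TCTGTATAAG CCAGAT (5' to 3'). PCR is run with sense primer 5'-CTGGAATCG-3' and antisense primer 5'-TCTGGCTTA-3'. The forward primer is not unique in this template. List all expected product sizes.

The forward primer CTGGAATCG matches the top strand at positions 8–16, 46–54.
The reverse primer's reverse complement is TAAGCCAGA, matching at positions 77–85.
Each forward site pairs with the reverse site to give a product ending at position 85: sizes 78, 40 bp.

78 bp, 40 bp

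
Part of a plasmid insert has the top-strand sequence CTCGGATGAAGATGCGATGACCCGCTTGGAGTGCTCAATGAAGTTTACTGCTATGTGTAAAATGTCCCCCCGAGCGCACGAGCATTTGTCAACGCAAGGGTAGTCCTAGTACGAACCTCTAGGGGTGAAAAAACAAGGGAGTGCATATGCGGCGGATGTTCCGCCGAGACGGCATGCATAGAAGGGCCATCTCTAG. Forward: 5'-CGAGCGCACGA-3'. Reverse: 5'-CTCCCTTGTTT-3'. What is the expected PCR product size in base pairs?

71 bp

The forward primer matches the template at positions 71–81.
The reverse primer's reverse complement is AAACAAGGGAG, which matches the template at positions 131–141.
Product length = (reverse-primer end) − (forward-primer start) + 1 = 141 − 71 + 1 = 71 bp.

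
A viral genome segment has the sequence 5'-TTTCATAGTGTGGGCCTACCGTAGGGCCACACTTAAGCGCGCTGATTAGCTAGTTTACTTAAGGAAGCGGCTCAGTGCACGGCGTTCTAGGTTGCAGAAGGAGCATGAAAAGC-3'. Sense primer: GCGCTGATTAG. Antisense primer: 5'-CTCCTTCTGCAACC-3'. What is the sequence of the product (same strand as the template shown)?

5'-GCGCTGATTAGCTAGTTTACTTAAGGAAGCGGCTCAGTGCACGGCGTTCTAGGTTGCAGAAGGAG-3'

The forward primer matches the template at positions 39–49.
The reverse primer's reverse complement is GGTTGCAGAAGGAG, which matches the template at positions 90–103.
The product is the template from position 39 through 103 (65 bp).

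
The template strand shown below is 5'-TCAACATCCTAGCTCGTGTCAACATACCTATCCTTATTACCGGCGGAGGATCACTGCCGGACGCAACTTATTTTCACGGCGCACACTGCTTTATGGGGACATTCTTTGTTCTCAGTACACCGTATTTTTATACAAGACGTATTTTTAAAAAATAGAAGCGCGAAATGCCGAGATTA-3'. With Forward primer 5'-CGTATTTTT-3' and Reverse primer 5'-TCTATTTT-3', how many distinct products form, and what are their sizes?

Two products: 36 bp, 19 bp

The forward primer CGTATTTTT matches the top strand at positions 121–129, 138–146.
The reverse primer's reverse complement is AAAATAGA, matching at positions 149–156.
Each forward site pairs with the reverse site to give a product ending at position 156: sizes 36, 19 bp.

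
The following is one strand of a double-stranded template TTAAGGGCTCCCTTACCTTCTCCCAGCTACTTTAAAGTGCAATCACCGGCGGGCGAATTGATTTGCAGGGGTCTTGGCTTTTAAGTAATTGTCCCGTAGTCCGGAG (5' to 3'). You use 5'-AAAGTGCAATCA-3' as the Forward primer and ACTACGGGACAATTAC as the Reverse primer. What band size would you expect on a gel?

Scanning the template, AAAGTGCAATCA occurs at positions 34–45; this primer anneals to the bottom strand there with its 3' end pointing downstream.
Reverse complement of the reverse primer: GTAATTGTCCCGTAGT. This occurs on the top strand at positions 85–100.
The product runs from position 34 to position 100, so its length is 100 − 34 + 1 = 67 bp.

67 bp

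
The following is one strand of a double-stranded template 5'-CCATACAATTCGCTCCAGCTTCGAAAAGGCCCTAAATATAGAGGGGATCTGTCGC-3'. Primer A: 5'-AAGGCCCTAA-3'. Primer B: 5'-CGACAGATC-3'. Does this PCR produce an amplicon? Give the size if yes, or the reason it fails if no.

Yes — a 29 bp product.

Primer A (AAGGCCCTAA) matches the top strand at positions 26–35; it acts as a forward primer.
Primer B's reverse complement is GATCTGTCG, matching the top strand at positions 46–54; it acts as a reverse primer.
The 3' ends face each other across positions 26–54, giving a 29 bp product.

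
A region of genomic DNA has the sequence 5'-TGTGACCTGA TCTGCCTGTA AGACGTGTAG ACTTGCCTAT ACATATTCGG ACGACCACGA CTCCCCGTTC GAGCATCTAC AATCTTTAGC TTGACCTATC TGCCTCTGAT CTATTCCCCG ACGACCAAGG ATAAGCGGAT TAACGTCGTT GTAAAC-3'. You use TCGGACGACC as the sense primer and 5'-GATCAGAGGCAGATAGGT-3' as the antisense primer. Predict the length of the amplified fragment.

65 bp

Forward primer TCGGACGACC is found on the top strand at positions 47–56.
The reverse primer's reverse complement is ACCTATCTGCCTCTGATC, which matches the template at positions 94–111.
The product runs from position 47 to position 111, so its length is 111 − 47 + 1 = 65 bp.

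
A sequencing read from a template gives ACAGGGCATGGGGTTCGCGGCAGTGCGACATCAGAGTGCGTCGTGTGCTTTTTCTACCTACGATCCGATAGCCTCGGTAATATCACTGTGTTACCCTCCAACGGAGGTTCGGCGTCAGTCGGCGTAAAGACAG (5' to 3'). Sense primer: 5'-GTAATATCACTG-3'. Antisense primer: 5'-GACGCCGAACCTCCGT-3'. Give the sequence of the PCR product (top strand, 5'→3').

Forward primer GTAATATCACTG is found on the top strand at positions 77–88.
Taking the reverse complement of GACGCCGAACCTCCGT gives ACGGAGGTTCGGCGTC, found at positions 101–116 on the template; the primer anneals here to the top strand with its 3' end pointing upstream.
The product is the template from position 77 through 116 (40 bp).

5'-GTAATATCACTGTGTTACCCTCCAACGGAGGTTCGGCGTC-3'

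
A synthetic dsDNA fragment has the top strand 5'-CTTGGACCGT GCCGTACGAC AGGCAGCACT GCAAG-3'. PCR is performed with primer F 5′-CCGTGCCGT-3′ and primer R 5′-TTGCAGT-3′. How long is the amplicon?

Scanning the template, CCGTGCCGT occurs at positions 7–15; this primer anneals to the bottom strand there with its 3' end pointing downstream.
The reverse primer's reverse complement is ACTGCAA, which matches the template at positions 28–34.
Amplicon spans positions 7–34: 28 bp.

28 bp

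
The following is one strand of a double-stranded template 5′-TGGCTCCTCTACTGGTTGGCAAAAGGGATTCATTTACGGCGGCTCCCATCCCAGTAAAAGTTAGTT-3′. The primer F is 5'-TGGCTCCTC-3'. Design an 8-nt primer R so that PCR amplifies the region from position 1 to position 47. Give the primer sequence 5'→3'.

5'-GGGAGCCG-3'

The product's 3' end on the top strand is position 47.
The reverse primer anneals to the top strand over positions 40–47, i.e. to CGGCTCCC.
Its sequence written 5'→3' is the reverse complement: GGGAGCCG.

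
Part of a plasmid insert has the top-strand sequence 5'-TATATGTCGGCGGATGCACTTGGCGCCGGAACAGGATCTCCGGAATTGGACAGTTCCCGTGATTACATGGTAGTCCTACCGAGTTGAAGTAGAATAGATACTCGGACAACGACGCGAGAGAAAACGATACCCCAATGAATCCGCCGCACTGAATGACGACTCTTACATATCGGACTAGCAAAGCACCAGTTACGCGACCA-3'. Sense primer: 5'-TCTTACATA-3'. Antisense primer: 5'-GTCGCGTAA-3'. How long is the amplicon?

38 bp

Forward primer TCTTACATA is found on the top strand at positions 161–169.
The reverse primer's reverse complement is TTACGCGAC, which matches the template at positions 190–198.
Product length = (reverse-primer end) − (forward-primer start) + 1 = 198 − 161 + 1 = 38 bp.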